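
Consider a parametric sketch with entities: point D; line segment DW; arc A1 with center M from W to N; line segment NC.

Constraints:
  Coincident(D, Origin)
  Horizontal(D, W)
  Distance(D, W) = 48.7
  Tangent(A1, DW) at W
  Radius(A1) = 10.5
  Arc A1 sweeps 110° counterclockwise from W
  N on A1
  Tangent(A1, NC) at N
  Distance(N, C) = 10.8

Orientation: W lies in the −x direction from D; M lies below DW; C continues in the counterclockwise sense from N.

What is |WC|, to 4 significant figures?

25.01

D is at the origin; DW is horizontal with |DW| = 48.7 and W on the −x side, so W = (-48.70, 0.000). A1 meets DW tangentially, so MW is at right angles to DW, so M = W + (0, -10.5) = (-48.70, -10.50). On A1, W sits at bearing 90° from M; a 110° counterclockwise sweep puts N at bearing 200°, so N = M + 10.5·(cos 200°, sin 200°) = (-58.57, -14.09). Since A1 is tangent to NC there, MN ⟂ NC, so NC runs along (−sin 200°, cos 200°); with |NC| = 10.8, C = (-54.87, -24.24). Then |WC| = |C − W| = 25.01.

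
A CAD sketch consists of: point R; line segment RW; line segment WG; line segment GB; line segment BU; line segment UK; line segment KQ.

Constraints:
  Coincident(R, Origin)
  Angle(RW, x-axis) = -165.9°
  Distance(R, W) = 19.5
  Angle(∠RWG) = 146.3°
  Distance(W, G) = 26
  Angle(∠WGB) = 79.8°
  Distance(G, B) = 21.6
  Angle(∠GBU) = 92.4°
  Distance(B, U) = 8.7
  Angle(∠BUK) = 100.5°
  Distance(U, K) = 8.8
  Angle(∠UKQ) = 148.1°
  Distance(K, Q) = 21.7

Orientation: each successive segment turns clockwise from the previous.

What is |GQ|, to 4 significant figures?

7.985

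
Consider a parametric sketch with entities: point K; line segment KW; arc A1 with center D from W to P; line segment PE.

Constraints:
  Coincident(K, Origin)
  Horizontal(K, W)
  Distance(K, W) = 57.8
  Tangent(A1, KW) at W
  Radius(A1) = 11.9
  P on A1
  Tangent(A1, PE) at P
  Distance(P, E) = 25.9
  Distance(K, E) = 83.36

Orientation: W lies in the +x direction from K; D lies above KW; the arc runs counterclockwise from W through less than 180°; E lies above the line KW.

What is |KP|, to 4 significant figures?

69.79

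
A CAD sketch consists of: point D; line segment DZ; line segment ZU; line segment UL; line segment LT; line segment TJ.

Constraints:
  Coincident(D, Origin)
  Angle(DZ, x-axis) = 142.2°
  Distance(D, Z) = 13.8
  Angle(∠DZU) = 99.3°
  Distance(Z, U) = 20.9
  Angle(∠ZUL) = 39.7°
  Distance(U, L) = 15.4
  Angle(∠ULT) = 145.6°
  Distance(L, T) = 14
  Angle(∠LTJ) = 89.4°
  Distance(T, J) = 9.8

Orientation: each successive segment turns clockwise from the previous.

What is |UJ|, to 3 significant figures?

26.6

D is at the origin; DZ runs at 142.2° with length 13.8, so Z = (-10.9, 8.46). ∠DZU = 99.3° gives ZU at 61.5° from the x-axis; with |ZU| = 20.9, U = (-0.932, 26.8). ∠ZUL = 39.7° gives UL at -78.8° from the x-axis; with |UL| = 15.4, L = (2.06, 11.7). ∠ULT = 145.6° gives LT at -113° from the x-axis; with |LT| = 14.0, T = (-3.46, -1.15). ∠LTJ = 89.4° gives TJ at 156° from the x-axis; with |TJ| = 9.8, J = (-12.4, 2.81). Then |UJ| = |J − U| = 26.6.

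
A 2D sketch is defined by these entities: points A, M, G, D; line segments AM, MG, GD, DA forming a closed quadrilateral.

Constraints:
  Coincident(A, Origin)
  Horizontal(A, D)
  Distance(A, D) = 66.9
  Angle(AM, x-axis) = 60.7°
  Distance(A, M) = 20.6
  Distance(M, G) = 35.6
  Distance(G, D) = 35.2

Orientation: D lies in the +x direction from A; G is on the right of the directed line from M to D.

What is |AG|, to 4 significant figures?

34.25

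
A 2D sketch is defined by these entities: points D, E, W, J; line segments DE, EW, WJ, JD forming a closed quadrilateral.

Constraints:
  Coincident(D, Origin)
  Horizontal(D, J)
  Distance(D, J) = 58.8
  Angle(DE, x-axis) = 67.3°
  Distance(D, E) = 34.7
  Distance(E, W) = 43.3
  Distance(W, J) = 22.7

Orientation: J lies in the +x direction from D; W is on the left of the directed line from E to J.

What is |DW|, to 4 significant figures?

60.00

Checks: |EW| = 43.30 ✓; |WJ| = 22.70 ✓.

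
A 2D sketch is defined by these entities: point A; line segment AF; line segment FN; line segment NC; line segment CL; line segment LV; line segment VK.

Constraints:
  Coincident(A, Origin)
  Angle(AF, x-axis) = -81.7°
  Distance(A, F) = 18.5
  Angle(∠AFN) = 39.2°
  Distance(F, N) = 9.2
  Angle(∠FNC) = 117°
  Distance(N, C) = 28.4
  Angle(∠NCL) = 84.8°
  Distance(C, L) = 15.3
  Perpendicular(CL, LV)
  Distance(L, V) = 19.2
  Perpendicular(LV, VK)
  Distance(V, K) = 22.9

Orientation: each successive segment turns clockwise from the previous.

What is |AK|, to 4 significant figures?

10.42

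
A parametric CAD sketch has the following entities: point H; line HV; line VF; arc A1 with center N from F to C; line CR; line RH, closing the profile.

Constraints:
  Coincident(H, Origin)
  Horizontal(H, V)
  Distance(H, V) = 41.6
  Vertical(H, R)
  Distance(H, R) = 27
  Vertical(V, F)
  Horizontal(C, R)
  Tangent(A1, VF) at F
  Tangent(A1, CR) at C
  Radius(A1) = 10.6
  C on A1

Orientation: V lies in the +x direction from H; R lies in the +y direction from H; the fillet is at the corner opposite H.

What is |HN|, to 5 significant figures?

35.071

H and R share the same x with |HR| = 27.0 and R on the +y side, so R = (0.0000, 27.000). The virtual corner opposite H is at (41.600, 27.000). The tangent condition forces NF to be normal to VF and the tangent condition forces NC to be normal to CR, with radius 10.6, so the center N sits 10.6 in from both sides at N = (31.000, 16.400). Then |HN| = |N − H| = 35.071.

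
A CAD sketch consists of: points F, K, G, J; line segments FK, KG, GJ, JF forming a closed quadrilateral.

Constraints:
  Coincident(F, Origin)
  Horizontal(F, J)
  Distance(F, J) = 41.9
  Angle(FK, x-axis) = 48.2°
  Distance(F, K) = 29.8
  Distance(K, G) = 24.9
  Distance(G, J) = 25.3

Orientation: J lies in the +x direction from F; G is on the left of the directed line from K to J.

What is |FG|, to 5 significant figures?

51.196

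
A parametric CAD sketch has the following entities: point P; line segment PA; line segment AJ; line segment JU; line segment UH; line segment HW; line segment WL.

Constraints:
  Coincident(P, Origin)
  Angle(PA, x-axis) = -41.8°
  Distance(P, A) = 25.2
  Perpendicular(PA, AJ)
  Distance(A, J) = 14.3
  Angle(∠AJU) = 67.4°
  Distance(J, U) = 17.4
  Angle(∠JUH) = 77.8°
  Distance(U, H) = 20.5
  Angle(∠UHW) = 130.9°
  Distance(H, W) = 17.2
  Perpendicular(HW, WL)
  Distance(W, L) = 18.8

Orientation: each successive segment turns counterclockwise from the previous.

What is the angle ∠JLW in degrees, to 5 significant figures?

108.20°

P is at the origin; PA runs at -41.8° with length 25.2, so A = (18.786, -16.797). PA is perpendicular to AJ, so AJ runs at 48.200°; with |AJ| = 14.3, J = (28.317, -6.1363). ∠AJU = 67.4° gives JU at 160.80° from the x-axis; with |JU| = 17.4, U = (11.885, -0.41403). ∠JUH = 77.8° gives UH at -97.000° from the x-axis; with |UH| = 20.5, H = (9.3869, -20.761). ∠UHW = 130.9° gives HW at -47.900° from the x-axis; with |HW| = 17.2, W = (20.918, -33.523). HW is perpendicular to WL, so WL runs at 42.100°; with |WL| = 18.8, L = (34.867, -20.919). Then cos ∠JLW = LJ·LW / (|LJ||LW|), giving 108.20°.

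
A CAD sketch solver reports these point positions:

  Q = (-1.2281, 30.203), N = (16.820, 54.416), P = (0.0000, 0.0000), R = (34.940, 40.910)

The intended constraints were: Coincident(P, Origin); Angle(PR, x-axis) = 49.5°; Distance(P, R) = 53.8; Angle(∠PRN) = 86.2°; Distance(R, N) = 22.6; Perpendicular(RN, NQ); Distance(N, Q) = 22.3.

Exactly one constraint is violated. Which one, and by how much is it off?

Distance(N, Q) = 22.3 — off by 7.90.

P = (0.00, 0.00) ✓; PR at 49.50° ✓; |PR| = 53.80 ✓; ∠PRN = 86.20° ✓; |RN| = 22.60 ✓; ∠(RN, NQ) = 90.00° ✓; |NQ| = 30.20 ✗.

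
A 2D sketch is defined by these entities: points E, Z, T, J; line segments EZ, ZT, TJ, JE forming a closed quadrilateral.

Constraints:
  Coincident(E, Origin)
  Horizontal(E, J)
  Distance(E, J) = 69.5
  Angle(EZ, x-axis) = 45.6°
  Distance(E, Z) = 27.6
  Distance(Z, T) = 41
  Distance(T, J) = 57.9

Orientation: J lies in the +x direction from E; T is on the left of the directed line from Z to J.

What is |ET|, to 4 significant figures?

68.49

Checks: |ZT| = 41.00 ✓; |TJ| = 57.90 ✓.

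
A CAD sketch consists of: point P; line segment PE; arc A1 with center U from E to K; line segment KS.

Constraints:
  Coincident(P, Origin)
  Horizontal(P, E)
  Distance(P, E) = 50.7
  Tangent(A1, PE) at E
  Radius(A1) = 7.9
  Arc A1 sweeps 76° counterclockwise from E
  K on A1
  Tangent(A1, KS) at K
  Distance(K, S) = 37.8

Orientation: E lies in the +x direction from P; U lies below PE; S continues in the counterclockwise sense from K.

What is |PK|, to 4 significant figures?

43.45

P is at the origin; P and E share the same y with |PE| = 50.7 and E on the +x side, so E = (50.70, 0.000). Since A1 is tangent to PE there, UE ⟂ PE, so U = E + (0, -7.9) = (50.70, -7.900). On A1, E sits at bearing 90° from U; a 76° counterclockwise sweep puts K at bearing 166°, so K = U + 7.9·(cos 166°, sin 166°) = (43.03, -5.989). Then |PK| = |K − P| = 43.45.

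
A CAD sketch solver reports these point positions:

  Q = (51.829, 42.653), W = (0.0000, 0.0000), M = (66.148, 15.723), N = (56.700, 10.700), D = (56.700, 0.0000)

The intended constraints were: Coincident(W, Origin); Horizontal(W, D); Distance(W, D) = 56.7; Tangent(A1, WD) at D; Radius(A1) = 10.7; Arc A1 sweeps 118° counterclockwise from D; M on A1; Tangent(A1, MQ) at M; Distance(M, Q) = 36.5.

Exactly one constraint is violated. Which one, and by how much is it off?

Distance(M, Q) = 36.5 — off by 6.00.

W = (0.00, 0.00) ✓; W.y = 0.00, D.y = 0.00 ✓; |WD| = 56.70 ✓; ∠(ND, DW) = 90.00° ✓; |ND| = 10.70 ✓; bearing(N→M) − bearing(N→D) = 118.0° ✓; |NM| = 10.70 ✓; ∠(NM, MQ) = 90.00° ✓; |MQ| = 30.50 ✗.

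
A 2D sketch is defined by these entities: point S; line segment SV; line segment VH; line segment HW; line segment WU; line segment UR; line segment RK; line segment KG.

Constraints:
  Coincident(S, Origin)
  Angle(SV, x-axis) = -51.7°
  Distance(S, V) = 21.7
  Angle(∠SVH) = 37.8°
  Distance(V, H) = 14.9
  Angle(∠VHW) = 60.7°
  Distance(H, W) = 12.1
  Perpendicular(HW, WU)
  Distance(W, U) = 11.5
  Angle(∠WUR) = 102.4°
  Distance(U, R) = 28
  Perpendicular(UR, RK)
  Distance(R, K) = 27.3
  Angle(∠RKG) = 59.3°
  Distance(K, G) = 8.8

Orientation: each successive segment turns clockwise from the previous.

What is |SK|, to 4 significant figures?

31.62

∠WUR = 102.4° gives UR at -120.8° from the x-axis; with |UR| = 28.0, R = (1.314, -36.55). UR is perpendicular to RK, so RK runs at 149.2°; with |RK| = 27.3, K = (-22.14, -22.57). Then |SK| = |K − S| = 31.62.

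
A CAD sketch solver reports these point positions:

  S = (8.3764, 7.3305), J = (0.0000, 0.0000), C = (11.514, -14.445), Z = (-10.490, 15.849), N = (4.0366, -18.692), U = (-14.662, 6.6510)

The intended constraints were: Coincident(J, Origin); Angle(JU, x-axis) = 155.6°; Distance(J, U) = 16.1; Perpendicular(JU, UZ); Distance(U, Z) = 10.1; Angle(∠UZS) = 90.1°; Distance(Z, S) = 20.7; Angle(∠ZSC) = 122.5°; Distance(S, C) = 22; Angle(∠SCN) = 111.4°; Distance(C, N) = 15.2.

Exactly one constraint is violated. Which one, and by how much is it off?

Distance(C, N) = 15.2 — off by 6.60.

J = (0.00, 0.00) ✓; JU at 155.6° ✓; |JU| = 16.10 ✓; ∠(JU, UZ) = 90.00° ✓; |UZ| = 10.10 ✓; ∠UZS = 90.10° ✓; |ZS| = 20.70 ✓; ∠ZSC = 122.5° ✓; |SC| = 22.00 ✓; ∠SCN = 111.4° ✓; |CN| = 8.599 ✗.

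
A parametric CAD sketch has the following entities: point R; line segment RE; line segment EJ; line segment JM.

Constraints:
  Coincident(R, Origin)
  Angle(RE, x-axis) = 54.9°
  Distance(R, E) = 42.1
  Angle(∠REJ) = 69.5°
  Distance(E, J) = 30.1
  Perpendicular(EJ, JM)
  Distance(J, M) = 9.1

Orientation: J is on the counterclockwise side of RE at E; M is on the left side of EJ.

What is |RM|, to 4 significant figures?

34.00

∠REJ = 69.5°, so EJ runs at 54.9° + (180° − 69.5°) = 165.4° from the x-axis; with |EJ| = 30.1, J = E + 30.1·(cos 165.4°, sin 165.4°) = (-4.920, 42.03). EJ ⟂ JM; with |JM| = 9.1 on the left of EJ, M = J + 9.1·(-0.2521, -0.9677) = (-7.214, 33.23). Then |RM| = |M − R| = 34.00.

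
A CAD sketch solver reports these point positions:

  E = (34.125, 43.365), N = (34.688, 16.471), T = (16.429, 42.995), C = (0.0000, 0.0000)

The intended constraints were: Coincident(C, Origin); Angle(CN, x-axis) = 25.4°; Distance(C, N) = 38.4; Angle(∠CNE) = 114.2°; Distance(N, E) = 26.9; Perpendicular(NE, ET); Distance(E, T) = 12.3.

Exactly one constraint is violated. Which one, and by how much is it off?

Distance(E, T) = 12.3 — off by 5.40.

C = (0.00, 0.00) ✓; CN at 25.40° ✓; |CN| = 38.40 ✓; ∠CNE = 114.2° ✓; |NE| = 26.90 ✓; ∠(NE, ET) = 90.00° ✓; |ET| = 17.70 ✗.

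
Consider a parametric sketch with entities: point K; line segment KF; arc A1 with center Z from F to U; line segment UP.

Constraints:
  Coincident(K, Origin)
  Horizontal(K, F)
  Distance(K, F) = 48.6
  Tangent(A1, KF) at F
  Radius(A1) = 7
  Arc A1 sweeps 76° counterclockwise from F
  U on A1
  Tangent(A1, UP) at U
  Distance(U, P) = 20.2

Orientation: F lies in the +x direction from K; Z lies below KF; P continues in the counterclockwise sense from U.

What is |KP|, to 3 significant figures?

44.5

K is at the origin; KF is horizontal with |KF| = 48.6 and F on the +x side, so F = (48.6, 0.00). The tangent condition forces ZF to be normal to KF, so Z = F + (0, -7) = (48.6, -7.00). On A1, F sits at bearing 90° from Z; a 76° counterclockwise sweep puts U at bearing 166°, so U = Z + 7.0·(cos 166°, sin 166°) = (41.8, -5.31). Tangency of A1 to UP means the radius ZU is perpendicular to UP, so UP runs along (−sin 166°, cos 166°); with |UP| = 20.2, P = (36.9, -24.9). Then |KP| = |P − K| = 44.5.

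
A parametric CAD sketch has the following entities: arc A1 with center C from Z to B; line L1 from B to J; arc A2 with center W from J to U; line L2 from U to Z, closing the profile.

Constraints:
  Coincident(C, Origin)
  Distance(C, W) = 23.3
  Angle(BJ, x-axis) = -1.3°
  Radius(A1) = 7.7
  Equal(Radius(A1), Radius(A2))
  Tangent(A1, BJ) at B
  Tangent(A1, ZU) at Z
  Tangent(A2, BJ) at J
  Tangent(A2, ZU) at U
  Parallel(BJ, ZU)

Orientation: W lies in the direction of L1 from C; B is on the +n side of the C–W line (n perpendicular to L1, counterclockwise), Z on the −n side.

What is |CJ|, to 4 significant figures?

24.54

The slot axis is L1's direction at -1.3°, so u = (cos -1.3°, sin -1.3°) = (0.9997, -0.02269) and n = (−sin -1.3°, cos -1.3°) = (0.02269, 0.9997). C is at the origin and W lies 23.3 along u from C, so W = 23.3·u = (23.29, -0.5286). Tangency of A1 to both parallel lines with radius 7.7 puts B and Z at C ± 7.7·n: B = (0.1747, 7.698), Z = (-0.1747, -7.698). Equal radii place J and U the same way about W: J = W + 7.7·n = (23.47, 7.169), U = W − 7.7·n = (23.12, -8.227). Then |CJ| = |J − C| = 24.54.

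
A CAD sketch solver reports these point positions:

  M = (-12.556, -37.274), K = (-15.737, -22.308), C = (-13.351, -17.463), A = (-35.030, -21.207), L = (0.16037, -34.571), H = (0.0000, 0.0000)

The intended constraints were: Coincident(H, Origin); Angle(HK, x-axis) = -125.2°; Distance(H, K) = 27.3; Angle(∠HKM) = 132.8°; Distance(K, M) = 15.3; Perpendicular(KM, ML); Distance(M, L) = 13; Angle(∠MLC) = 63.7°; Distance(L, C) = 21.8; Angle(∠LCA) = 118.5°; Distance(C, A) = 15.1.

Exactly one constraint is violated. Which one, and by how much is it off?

Distance(C, A) = 15.1 — off by 6.90.

H = (0.00, 0.00) ✓; HK at -125.2° ✓; |HK| = 27.30 ✓; ∠HKM = 132.8° ✓; |KM| = 15.30 ✓; ∠(KM, ML) = 90.00° ✓; |ML| = 13.00 ✓; ∠MLC = 63.70° ✓; |LC| = 21.80 ✓; ∠LCA = 118.5° ✓; |CA| = 22.00 ✗.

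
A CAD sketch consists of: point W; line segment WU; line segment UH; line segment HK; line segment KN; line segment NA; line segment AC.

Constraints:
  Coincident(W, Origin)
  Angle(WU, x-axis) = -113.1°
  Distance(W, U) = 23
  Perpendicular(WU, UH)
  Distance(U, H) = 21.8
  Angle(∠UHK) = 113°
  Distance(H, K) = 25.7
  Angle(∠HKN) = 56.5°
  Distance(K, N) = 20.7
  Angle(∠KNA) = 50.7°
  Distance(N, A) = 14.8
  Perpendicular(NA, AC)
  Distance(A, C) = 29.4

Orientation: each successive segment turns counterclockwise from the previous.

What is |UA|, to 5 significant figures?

25.025

W is at the origin; WU runs at -113.1° with length 23.0, so U = (-9.0238, -21.156). WU ⟂ UH, so UH runs at -23.100°; with |UH| = 21.8, H = (11.028, -29.709). ∠UHK = 113.0° gives HK at 43.900° from the x-axis; with |HK| = 25.7, K = (29.547, -11.888). ∠HKN = 56.5° gives KN at 167.40° from the x-axis; with |KN| = 20.7, N = (9.3450, -7.3729). ∠KNA = 50.7° gives NA at -63.300° from the x-axis; with |NA| = 14.8, A = (15.995, -20.595). Then |UA| = |A − U| = 25.025.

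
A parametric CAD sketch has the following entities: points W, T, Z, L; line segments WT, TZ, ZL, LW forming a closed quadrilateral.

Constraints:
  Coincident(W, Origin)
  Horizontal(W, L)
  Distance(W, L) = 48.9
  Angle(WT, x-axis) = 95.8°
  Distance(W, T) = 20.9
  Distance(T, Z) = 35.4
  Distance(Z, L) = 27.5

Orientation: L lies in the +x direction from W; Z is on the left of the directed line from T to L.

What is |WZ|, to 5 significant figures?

40.200

Checks: |TZ| = 35.40 ✓; |ZL| = 27.50 ✓.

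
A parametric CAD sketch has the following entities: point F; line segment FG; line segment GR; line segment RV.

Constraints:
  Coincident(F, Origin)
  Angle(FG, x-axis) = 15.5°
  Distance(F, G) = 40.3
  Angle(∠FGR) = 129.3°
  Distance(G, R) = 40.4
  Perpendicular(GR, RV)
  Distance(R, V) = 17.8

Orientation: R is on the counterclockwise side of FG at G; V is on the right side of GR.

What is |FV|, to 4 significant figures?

82.13

∠FGR = 129.3°, so GR runs at 15.5° + (180° − 129.3°) = 66.20° from the x-axis; with |GR| = 40.4, R = G + 40.4·(cos 66.20°, sin 66.20°) = (55.14, 47.73). The perpendicularity gives RV at right angles to GR; with |RV| = 17.8 on the right of GR, V = R + 17.8·(0.9150, -0.4035) = (71.42, 40.55). Then |FV| = |V − F| = 82.13.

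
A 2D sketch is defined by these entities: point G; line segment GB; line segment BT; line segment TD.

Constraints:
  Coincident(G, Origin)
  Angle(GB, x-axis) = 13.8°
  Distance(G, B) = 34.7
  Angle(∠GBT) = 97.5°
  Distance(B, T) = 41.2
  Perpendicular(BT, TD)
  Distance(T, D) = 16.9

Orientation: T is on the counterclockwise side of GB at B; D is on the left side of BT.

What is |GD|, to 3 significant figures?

49.0

∠GBT = 97.5°, so BT runs at 13.8° + (180° − 97.5°) = 96.3° from the x-axis; with |BT| = 41.2, T = B + 41.2·(cos 96.3°, sin 96.3°) = (29.2, 49.2). BT is perpendicular to TD; with |TD| = 16.9 on the left of BT, D = T + 16.9·(-0.994, -0.110) = (12.4, 47.4). Then |GD| = |D − G| = 49.0.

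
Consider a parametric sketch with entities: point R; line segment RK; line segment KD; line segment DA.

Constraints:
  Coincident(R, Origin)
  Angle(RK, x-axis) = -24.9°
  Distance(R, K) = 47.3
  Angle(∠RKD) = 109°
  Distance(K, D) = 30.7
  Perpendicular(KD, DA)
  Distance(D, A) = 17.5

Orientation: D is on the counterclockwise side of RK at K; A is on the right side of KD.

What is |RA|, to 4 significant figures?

77.44

R is at the origin; RK runs at -24.9° with length 47.3, so K = 47.3·(cos -24.9°, sin -24.9°) = (42.90, -19.91). ∠RKD = 109.0°, so KD runs at -24.9° + (180° − 109.0°) = 46.10° from the x-axis; with |KD| = 30.7, D = K + 30.7·(cos 46.10°, sin 46.10°) = (64.19, 2.206). The perpendicularity gives DA at right angles to KD; with |DA| = 17.5 on the right of KD, A = D + 17.5·(0.7206, -0.6934) = (76.80, -9.929). Then |RA| = |A − R| = 77.44.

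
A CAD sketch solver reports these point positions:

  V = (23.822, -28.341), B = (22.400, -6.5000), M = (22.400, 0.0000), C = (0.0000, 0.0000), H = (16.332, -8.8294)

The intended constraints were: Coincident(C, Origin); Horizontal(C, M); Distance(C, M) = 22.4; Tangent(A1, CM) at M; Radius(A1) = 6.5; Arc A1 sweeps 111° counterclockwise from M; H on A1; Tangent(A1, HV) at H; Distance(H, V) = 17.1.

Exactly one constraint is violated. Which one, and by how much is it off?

Distance(H, V) = 17.1 — off by 3.80.

C = (0.00, 0.00) ✓; C.y = 0.00, M.y = 0.00 ✓; |CM| = 22.40 ✓; ∠(BM, MC) = 90.00° ✓; |BM| = 6.500 ✓; bearing(B→H) − bearing(B→M) = 111.0° ✓; |BH| = 6.500 ✓; ∠(BH, HV) = 90.00° ✓; |HV| = 20.90 ✗.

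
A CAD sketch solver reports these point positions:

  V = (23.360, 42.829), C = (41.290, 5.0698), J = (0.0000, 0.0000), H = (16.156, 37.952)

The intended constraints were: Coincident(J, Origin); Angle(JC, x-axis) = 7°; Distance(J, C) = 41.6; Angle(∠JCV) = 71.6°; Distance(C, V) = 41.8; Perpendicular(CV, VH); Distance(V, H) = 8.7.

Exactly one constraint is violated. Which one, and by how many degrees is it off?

Perpendicular(CV, VH) — off by 8.70°.

J = (0.00, 0.00) ✓; JC at 7.000° ✓; |JC| = 41.60 ✓; ∠JCV = 71.60° ✓; |CV| = 41.80 ✓; ∠(CV, VH) = 98.70° ✗; |VH| = 8.700 ✓.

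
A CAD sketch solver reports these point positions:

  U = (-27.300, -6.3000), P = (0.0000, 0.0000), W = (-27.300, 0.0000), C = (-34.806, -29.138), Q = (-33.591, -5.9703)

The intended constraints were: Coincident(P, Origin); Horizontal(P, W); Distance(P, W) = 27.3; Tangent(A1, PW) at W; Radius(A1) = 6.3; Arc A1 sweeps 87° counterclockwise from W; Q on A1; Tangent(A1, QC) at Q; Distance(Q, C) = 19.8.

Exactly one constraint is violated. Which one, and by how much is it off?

Distance(Q, C) = 19.8 — off by 3.40.

P = (0.00, 0.00) ✓; P.y = 0.00, W.y = 0.00 ✓; |PW| = 27.30 ✓; ∠(UW, WP) = 90.00° ✓; |UW| = 6.300 ✓; bearing(U→Q) − bearing(U→W) = 87.00° ✓; |UQ| = 6.300 ✓; ∠(UQ, QC) = 90.00° ✓; |QC| = 23.20 ✗.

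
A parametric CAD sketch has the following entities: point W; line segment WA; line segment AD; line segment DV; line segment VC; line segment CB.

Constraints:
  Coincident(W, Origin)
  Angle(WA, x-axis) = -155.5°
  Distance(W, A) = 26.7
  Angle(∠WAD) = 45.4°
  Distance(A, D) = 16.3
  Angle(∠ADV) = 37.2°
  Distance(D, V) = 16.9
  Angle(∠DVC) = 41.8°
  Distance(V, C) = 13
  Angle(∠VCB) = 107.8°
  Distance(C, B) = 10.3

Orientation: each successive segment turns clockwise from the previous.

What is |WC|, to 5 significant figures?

25.395

W is at the origin; WA runs at -155.5° with length 26.7, so A = (-24.296, -11.072). ∠WAD = 45.4° gives AD at 69.900° from the x-axis; with |AD| = 16.3, D = (-18.694, 4.2349). ∠ADV = 37.2° gives DV at -72.900° from the x-axis; with |DV| = 16.9, V = (-13.725, -11.918). ∠DVC = 41.8° gives VC at 148.90° from the x-axis; with |VC| = 13.0, C = (-24.857, -5.2030). Then |WC| = |C − W| = 25.395.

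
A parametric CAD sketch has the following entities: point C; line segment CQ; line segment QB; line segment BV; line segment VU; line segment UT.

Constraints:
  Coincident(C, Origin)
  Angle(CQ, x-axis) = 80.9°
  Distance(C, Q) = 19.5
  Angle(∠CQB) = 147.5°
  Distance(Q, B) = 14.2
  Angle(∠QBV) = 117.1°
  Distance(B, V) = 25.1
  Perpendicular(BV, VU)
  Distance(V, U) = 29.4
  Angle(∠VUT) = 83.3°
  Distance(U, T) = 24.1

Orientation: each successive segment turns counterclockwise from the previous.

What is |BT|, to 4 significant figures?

26.61

C is at the origin; CQ runs at 80.9° with length 19.5, so Q = (3.084, 19.25). ∠CQB = 147.5° gives QB at 113.4° from the x-axis; with |QB| = 14.2, B = (-2.555, 32.29). ∠QBV = 117.1° gives BV at 176.3° from the x-axis; with |BV| = 25.1, V = (-27.60, 33.91). The perpendicularity gives VU at right angles to BV, so VU runs at -93.70°; with |VU| = 29.4, U = (-29.50, 4.568). ∠VUT = 83.3° gives UT at 3.000° from the x-axis; with |UT| = 24.1, T = (-5.433, 5.829). Then |BT| = |T − B| = 26.61.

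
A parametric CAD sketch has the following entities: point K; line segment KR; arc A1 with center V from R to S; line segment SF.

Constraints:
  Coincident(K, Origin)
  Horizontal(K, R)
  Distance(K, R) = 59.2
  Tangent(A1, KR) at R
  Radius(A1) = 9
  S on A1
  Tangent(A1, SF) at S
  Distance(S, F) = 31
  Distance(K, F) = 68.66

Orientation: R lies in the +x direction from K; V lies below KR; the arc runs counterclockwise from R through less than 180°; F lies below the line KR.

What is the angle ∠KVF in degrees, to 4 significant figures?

91.28°

Checks: |VS| = 9.000 ✓; ∠(VS, SF) = 90.00° ✓; |SF| = 31.00 ✓; |KF| = 68.66 ✓.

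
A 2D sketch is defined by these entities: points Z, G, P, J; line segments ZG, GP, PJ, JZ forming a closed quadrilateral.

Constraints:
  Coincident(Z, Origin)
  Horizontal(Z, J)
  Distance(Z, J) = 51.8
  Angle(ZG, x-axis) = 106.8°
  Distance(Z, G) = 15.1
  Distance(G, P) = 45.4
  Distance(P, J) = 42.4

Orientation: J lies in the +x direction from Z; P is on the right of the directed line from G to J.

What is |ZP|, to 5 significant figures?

30.815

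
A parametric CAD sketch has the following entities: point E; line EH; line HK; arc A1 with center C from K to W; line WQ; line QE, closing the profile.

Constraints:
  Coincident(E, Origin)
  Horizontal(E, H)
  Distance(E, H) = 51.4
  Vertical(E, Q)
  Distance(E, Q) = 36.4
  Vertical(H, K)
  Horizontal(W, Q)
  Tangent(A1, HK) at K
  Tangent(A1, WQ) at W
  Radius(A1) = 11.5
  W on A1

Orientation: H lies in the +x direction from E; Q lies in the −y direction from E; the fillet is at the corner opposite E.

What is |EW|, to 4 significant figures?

54.01

E is at the origin; E and H share the same y with |EH| = 51.4 and H on the +x side, so H = (51.40, 0.000). EQ is vertical with |EQ| = 36.4 and Q on the −y side, so Q = (0.000, -36.40). The virtual corner opposite E is at (51.40, -36.40). A1 meets HK tangentially, so CK is at right angles to HK and A1 meets WQ tangentially, so CW is at right angles to WQ, with radius 11.5, so the center C sits 11.5 in from both sides at C = (39.90, -24.90). That places the tangent points at K = (51.40, -24.90) on HK and W = (39.90, -36.40) on WQ. Then |EW| = |W − E| = 54.01.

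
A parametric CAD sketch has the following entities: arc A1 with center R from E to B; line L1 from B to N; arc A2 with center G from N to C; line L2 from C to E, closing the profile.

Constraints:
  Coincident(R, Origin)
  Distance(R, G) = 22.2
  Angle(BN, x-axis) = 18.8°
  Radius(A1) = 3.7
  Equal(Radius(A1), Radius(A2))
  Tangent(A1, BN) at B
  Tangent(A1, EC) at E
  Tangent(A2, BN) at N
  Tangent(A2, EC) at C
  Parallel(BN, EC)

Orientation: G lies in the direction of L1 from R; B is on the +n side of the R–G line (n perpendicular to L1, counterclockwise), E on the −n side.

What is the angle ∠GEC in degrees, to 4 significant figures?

9.462°

The slot axis is L1's direction at 18.8°, so u = (cos 18.8°, sin 18.8°) = (0.9466, 0.3223) and n = (−sin 18.8°, cos 18.8°) = (-0.3223, 0.9466). R is at the origin and G lies 22.2 along u from R, so G = 22.2·u = (21.02, 7.154). Tangency of A1 to both parallel lines with radius 3.7 puts B and E at R ± 3.7·n: B = (-1.192, 3.503), E = (1.192, -3.503). Equal radii place N and C the same way about G: N = G + 3.7·n = (19.82, 10.66), C = G − 3.7·n = (22.21, 3.652). Then cos ∠GEC = EG·EC / (|EG||EC|), giving 9.462°.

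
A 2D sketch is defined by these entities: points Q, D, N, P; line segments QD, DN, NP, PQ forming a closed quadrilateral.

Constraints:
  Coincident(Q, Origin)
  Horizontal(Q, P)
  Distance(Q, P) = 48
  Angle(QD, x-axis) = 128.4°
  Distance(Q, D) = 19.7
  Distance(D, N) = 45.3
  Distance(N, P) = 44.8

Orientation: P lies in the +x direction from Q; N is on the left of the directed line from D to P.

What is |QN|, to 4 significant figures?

47.23

Checks: |DN| = 45.30 ✓; |NP| = 44.80 ✓.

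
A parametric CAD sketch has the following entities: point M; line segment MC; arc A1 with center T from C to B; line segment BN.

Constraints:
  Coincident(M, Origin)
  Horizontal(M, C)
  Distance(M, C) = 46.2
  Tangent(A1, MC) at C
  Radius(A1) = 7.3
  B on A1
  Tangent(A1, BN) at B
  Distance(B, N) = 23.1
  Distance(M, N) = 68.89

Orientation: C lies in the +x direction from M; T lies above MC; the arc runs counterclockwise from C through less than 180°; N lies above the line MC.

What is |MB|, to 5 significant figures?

52.357

Checks: |TB| = 7.300 ✓; ∠(TB, BN) = 90.00° ✓; |BN| = 23.10 ✓; |MN| = 68.89 ✓.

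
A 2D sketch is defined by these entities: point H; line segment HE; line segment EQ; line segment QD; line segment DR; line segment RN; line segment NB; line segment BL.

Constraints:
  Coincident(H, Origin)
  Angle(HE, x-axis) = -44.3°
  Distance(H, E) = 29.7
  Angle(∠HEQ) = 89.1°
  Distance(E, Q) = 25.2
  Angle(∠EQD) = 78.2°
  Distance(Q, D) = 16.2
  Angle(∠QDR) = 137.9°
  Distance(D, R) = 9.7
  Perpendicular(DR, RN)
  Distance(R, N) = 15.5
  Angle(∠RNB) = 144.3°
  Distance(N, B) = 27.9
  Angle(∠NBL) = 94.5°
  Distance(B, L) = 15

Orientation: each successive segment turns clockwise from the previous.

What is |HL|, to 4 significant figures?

53.40

∠RNB = 144.3° gives NB at -44.80° from the x-axis; with |NB| = 27.9, B = (31.19, -37.45). ∠NBL = 94.5° gives BL at -130.3° from the x-axis; with |BL| = 15.0, L = (21.49, -48.89). Then |HL| = |L − H| = 53.40.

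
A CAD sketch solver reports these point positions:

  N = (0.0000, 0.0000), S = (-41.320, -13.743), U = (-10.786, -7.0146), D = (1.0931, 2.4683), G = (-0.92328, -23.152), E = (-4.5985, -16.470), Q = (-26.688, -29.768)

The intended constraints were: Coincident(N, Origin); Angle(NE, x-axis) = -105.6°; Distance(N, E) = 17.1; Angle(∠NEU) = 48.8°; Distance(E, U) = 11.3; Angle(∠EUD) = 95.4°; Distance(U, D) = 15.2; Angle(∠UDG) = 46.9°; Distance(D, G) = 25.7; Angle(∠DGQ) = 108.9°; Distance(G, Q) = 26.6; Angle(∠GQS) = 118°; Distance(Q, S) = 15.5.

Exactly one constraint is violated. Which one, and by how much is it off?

Distance(Q, S) = 15.5 — off by 6.20.

N = (0.00, 0.00) ✓; NE at -105.6° ✓; |NE| = 17.10 ✓; ∠NEU = 48.80° ✓; |EU| = 11.30 ✓; ∠EUD = 95.40° ✓; |UD| = 15.20 ✓; ∠UDG = 46.90° ✓; |DG| = 25.70 ✓; ∠DGQ = 108.9° ✓; |GQ| = 26.60 ✓; ∠GQS = 118.0° ✓; |QS| = 21.70 ✗.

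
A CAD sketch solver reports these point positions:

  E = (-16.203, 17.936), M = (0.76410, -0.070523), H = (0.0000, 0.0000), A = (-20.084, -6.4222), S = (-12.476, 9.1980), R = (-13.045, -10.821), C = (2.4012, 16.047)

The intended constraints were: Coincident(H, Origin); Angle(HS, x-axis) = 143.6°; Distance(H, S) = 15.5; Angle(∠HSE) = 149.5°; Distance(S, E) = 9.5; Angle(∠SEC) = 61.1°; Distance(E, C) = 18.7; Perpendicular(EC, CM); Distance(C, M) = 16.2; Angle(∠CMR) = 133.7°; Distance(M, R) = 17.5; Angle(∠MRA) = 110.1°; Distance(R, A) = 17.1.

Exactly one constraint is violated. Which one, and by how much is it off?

Distance(R, A) = 17.1 — off by 8.80.

H = (0.00, 0.00) ✓; HS at 143.6° ✓; |HS| = 15.50 ✓; ∠HSE = 149.5° ✓; |SE| = 9.500 ✓; ∠SEC = 61.10° ✓; |EC| = 18.70 ✓; ∠(EC, CM) = 90.00° ✓; |CM| = 16.20 ✓; ∠CMR = 133.7° ✓; |MR| = 17.50 ✓; ∠MRA = 110.1° ✓; |RA| = 8.300 ✗.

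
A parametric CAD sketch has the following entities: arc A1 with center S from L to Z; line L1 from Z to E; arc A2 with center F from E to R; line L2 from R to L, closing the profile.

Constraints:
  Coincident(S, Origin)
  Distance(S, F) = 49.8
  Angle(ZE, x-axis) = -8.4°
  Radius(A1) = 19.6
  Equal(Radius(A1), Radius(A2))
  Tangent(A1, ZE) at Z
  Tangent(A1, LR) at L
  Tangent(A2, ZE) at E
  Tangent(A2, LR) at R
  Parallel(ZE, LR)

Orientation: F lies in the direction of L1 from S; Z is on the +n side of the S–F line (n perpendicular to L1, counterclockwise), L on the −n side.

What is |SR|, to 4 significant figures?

53.52

The slot axis is L1's direction at -8.4°, so u = (cos -8.4°, sin -8.4°) = (0.9893, -0.1461) and n = (−sin -8.4°, cos -8.4°) = (0.1461, 0.9893). S is at the origin and F lies 49.8 along u from S, so F = 49.8·u = (49.27, -7.275). Tangency of A1 to both parallel lines with radius 19.6 puts Z and L at S ± 19.6·n: Z = (2.863, 19.39), L = (-2.863, -19.39). Equal radii place E and R the same way about F: E = F + 19.6·n = (52.13, 12.11), R = F − 19.6·n = (46.40, -26.66). Then |SR| = |R − S| = 53.52.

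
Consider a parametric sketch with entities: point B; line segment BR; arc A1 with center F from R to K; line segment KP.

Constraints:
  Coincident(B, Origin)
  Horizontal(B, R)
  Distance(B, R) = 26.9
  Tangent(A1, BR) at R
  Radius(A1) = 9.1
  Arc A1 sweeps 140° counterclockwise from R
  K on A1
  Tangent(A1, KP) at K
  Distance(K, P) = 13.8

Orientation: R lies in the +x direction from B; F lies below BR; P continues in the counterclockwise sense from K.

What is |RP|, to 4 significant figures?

25.38

On A1, R sits at bearing 90° from F; a 140° counterclockwise sweep puts K at bearing 230°, so K = F + 9.1·(cos 230°, sin 230°) = (21.05, -16.07). Tangency of A1 to KP means the radius FK is perpendicular to KP, so KP runs along (−sin 230°, cos 230°); with |KP| = 13.8, P = (31.62, -24.94). Then |RP| = |P − R| = 25.38.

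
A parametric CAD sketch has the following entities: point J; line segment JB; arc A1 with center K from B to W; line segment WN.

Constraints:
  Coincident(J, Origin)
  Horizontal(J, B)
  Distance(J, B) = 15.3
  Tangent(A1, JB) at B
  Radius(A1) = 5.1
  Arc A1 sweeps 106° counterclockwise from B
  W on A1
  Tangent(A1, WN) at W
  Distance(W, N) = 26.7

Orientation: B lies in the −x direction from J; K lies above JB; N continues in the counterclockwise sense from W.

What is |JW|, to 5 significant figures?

12.265

J is at the origin; JB is horizontal with |JB| = 15.3 and B on the −x side, so B = (-15.300, 0.0000). Since A1 is tangent to JB there, KB ⟂ JB, so K = B + (0, 5.1) = (-15.300, 5.1000). On A1, B sits at bearing -90° from K; a 106° counterclockwise sweep puts W at bearing 16°, so W = K + 5.1·(cos 16°, sin 16°) = (-10.398, 6.5058). Then |JW| = |W − J| = 12.265.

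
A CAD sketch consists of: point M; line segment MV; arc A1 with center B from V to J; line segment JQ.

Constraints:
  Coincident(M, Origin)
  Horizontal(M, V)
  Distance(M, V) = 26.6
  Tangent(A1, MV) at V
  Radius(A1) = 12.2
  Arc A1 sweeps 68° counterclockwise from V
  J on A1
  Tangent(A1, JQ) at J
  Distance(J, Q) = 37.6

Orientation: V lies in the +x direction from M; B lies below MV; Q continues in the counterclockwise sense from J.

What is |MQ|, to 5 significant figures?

42.509

M is at the origin; MV is horizontal with |MV| = 26.6 and V on the +x side, so V = (26.600, 0.0000). The tangent condition forces BV to be normal to MV, so B = V + (0, -12.2) = (26.600, -12.200). On A1, V sits at bearing 90° from B; a 68° counterclockwise sweep puts J at bearing 158°, so J = B + 12.2·(cos 158°, sin 158°) = (15.288, -7.6298). Tangency of A1 to JQ means the radius BJ is perpendicular to JQ, so JQ runs along (−sin 158°, cos 158°); with |JQ| = 37.6, Q = (1.2031, -42.492). Then |MQ| = |Q − M| = 42.509.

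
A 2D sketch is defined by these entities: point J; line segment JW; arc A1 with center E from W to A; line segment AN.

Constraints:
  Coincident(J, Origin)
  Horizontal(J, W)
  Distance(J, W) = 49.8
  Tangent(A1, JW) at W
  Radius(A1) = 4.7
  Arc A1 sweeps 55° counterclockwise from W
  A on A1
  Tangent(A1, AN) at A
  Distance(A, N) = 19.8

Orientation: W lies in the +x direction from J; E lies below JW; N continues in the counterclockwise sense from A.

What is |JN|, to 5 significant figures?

39.100

On A1, W sits at bearing 90° from E; a 55° counterclockwise sweep puts A at bearing 145°, so A = E + 4.7·(cos 145°, sin 145°) = (45.950, -2.0042). A1 meets AN tangentially, so EA is at right angles to AN, so AN runs along (−sin 145°, cos 145°); with |AN| = 19.8, N = (34.593, -18.223). Then |JN| = |N − J| = 39.100.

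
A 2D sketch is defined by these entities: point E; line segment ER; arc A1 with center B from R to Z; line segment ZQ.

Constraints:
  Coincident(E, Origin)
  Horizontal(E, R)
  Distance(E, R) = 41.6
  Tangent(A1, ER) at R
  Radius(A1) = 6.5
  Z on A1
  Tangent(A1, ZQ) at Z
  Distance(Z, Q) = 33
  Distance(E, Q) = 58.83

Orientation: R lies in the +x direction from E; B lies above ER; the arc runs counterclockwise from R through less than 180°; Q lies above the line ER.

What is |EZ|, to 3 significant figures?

48.6

Checks: |BZ| = 6.500 ✓; ∠(BZ, ZQ) = 90.00° ✓; |ZQ| = 33.00 ✓; |EQ| = 58.83 ✓.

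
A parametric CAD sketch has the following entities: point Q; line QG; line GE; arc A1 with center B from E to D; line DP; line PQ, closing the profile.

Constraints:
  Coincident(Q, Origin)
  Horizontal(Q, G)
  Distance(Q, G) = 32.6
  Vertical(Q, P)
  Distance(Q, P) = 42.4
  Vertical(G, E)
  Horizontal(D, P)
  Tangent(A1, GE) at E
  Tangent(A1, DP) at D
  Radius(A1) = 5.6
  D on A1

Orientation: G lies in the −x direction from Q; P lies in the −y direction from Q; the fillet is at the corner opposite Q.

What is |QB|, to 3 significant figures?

45.6

Q is at the origin; Q and G share the same y with |QG| = 32.6 and G on the −x side, so G = (-32.6, 0.00). Q and P share the same x with |QP| = 42.4 and P on the −y side, so P = (0.00, -42.4). The virtual corner opposite Q is at (-32.6, -42.4). A1 meets GE tangentially, so BE is at right angles to GE and A1 meets DP tangentially, so BD is at right angles to DP, with radius 5.6, so the center B sits 5.6 in from both sides at B = (-27.0, -36.8). Then |QB| = |B − Q| = 45.6.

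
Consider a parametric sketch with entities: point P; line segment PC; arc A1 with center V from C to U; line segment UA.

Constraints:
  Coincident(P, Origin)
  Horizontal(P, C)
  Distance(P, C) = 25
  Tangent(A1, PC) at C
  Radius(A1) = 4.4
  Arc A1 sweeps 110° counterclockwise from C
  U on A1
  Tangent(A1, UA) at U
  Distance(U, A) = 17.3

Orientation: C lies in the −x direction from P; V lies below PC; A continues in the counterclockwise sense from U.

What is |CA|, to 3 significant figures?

22.2

On A1, C sits at bearing 90° from V; a 110° counterclockwise sweep puts U at bearing 200°, so U = V + 4.4·(cos 200°, sin 200°) = (-29.1, -5.90). Tangency of A1 to UA means the radius VU is perpendicular to UA, so UA runs along (−sin 200°, cos 200°); with |UA| = 17.3, A = (-23.2, -22.2). Then |CA| = |A − C| = 22.2.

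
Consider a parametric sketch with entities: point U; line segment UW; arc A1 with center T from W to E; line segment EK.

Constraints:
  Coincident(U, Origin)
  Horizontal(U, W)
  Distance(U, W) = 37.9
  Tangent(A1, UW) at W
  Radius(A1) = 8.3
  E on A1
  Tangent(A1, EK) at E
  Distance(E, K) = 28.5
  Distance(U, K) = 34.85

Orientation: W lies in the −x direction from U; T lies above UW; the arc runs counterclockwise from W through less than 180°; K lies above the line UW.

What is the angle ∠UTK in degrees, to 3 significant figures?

59.4°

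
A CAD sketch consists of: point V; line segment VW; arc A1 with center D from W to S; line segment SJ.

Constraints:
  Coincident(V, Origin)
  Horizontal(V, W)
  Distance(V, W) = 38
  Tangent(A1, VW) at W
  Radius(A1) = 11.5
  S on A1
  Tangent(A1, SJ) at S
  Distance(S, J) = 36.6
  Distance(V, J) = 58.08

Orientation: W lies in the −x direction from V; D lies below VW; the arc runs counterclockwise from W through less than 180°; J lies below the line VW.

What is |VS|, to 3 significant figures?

51.0

Checks: |DS| = 11.50 ✓; ∠(DS, SJ) = 90.00° ✓; |SJ| = 36.60 ✓; |VJ| = 58.08 ✓.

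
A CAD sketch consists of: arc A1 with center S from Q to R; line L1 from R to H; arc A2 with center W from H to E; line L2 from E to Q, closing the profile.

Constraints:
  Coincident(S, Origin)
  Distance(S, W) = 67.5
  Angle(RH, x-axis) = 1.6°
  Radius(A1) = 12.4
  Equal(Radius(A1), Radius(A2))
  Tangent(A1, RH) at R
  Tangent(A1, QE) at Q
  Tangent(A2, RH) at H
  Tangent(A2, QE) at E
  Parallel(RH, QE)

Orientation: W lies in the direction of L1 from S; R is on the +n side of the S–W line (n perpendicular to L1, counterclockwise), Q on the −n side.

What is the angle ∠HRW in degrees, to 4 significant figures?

10.41°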